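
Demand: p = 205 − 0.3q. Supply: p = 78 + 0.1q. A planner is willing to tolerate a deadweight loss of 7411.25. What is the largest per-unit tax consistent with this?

77

Competitive equilibrium: 205 − 0.3q = 78 + 0.1q → q* = 317.5, p* = 109.75.
A tax t gives Δq = t/0.4 and wedge t, so DWL = t²/0.8.
t²/0.8 = 7411.25 → t² = 5929 → t = 77.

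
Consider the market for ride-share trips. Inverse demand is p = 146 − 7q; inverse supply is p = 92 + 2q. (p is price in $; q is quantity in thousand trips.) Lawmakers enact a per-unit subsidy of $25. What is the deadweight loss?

$34.72 thousand

Competitive equilibrium: 146 − 7q = 92 + 2q → q* = 6, p* = 104.
The subsidy lowers effective supply by 25: p = 67 + 2q.
New quantity: 146 − 7q = 67 + 2q → q' = 8.7778.
Overproduction Δq = 8.7778 − 6 = 2.7778; wedge = subsidy = 25.
DWL = ½ × 2.7778 × 25 = $34.72 thousand.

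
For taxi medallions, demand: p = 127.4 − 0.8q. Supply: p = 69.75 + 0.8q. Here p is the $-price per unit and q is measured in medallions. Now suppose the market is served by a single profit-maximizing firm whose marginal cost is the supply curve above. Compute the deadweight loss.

Competitive equilibrium: 127.4 − 0.8q = 69.75 + 0.8q → q* = 36.0313, p* = 98.575.
Marginal revenue: MR = 127.4 − 1.6q. Set MR = MC: 127.4 − 1.6q = 69.75 + 0.8q → q_m = 24.0208.
Price p_m = 127.4 − 0.8·24.0208 = 108.1834; MC(q_m) = 69.75 + 0.8·24.0208 = 88.9666.
Competitive q* = 36.0313, so Δq = 12.0105; wedge = 108.1834 − 88.9666 = 19.2168.
Welfare loss = ½ × 12.0105 × 19.2168 = $115.40.

$115.40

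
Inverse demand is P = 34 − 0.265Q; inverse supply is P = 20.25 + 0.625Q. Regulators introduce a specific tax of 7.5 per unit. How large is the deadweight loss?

31.60

Competitive equilibrium: 34 − 0.265Q = 20.25 + 0.625Q → Q* = 15.4494, P* = 29.9059.
With the tax, the buyer price exceeds the seller price by 7.5: (34 − 0.265Q) − (20.25 + 0.625Q) = 7.5 → Q' = 7.0225.
ΔQ = 15.4494 − 7.0225 = 8.4269; the wedge equals the tax, 7.5.
Deadweight loss = ½ × 8.4269 × 7.5 = 31.60.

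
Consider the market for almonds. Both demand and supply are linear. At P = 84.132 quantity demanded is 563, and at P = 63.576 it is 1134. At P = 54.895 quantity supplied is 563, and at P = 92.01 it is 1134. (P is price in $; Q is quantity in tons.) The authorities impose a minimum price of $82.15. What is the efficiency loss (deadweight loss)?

$2775.11

Demand slope = (63.576 − 84.132)/(1134 − 563) = −0.036, so P = 104.4 − 0.036Q.
Supply slope = (92.01 − 54.895)/(1134 − 563) = 0.065, so P = 18.3 + 0.065Q.
Competitive equilibrium: 104.4 − 0.036Q = 18.3 + 0.065Q → Q* = 852.4752, P* = 73.7109.
At the floor P = 82.15, quantity demanded = (104.4 − 82.15)/0.036 = 618.0556.
Sellers' marginal cost at Q' = 618.0556: 18.3 + 0.065·618.0556 = 58.4736.
ΔQ = 852.4752 − 618.0556 = 234.4196; wedge = 82.15 − 58.4736 = 23.6764.
Deadweight loss = ½ × 234.4196 × 23.6764 = $2775.11.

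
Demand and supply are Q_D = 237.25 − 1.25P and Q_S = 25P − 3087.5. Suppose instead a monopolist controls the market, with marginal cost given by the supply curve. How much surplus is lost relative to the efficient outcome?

622.60

In inverse form: demand P = 189.8 − 0.8Q, supply P = 123.5 + 0.04Q.
Competitive equilibrium: 189.8 − 0.8Q = 123.5 + 0.04Q → Q* = 78.9286, P* = 126.6571.
Marginal revenue: MR = 189.8 − 1.6Q. Set MR = MC: 189.8 − 1.6Q = 123.5 + 0.04Q → Q_m = 40.4268.
Price P_m = 189.8 − 0.8·40.4268 = 157.4586; MC(Q_m) = 123.5 + 0.04·40.4268 = 125.1171.
Competitive Q* = 78.9286, so ΔQ = 38.5018; wedge = 157.4586 − 125.1171 = 32.3415.
Welfare loss = ½ × 38.5018 × 32.3415 = 622.60.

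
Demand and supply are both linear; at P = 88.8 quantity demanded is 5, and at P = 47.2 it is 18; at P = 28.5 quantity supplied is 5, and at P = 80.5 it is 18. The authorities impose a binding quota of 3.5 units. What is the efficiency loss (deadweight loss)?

Demand slope = (47.2 − 88.8)/(18 − 5) = −3.2, so P = 104.8 − 3.2Q.
Supply slope = (80.5 − 28.5)/(18 − 5) = 4, so P = 8.5 + 4Q.
Competitive equilibrium: 104.8 − 3.2Q = 8.5 + 4Q → Q* = 13.375, P* = 62.
At Q = 3.5: demand price = 104.8 − 3.2·3.5 = 93.6; supply price = 8.5 + 4·3.5 = 22.5.
ΔQ = 13.375 − 3.5 = 9.875; wedge = 93.6 − 22.5 = 71.1.
DWL = ½ × 9.875 × 71.1 = 351.06.

351.06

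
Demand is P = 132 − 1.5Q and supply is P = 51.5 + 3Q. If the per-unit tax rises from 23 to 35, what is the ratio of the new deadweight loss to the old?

Competitive equilibrium: 132 − 1.5Q = 51.5 + 3Q → Q* = 17.8889, P* = 105.1667.
For a per-unit tax t: ΔQ = t/4.5, so DWL = ½·t·(t/4.5) = t²/9.
At t = 23: DWL = 58.778. At t = 35: DWL = 136.111.
Ratio = (35/23)² = 2.316.

2.316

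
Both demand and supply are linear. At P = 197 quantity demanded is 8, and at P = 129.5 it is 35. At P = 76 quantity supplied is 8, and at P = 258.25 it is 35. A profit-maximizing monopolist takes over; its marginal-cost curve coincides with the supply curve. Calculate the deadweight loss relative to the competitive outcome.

Demand slope = (129.5 − 197)/(35 − 8) = −2.5, so P = 217 − 2.5Q.
Supply slope = (258.25 − 76)/(35 − 8) = 6.75, so P = 22 + 6.75Q.
Competitive equilibrium: 217 − 2.5Q = 22 + 6.75Q → Q* = 21.0811, P* = 164.2973.
Marginal revenue: MR = 217 − 5Q. Set MR = MC: 217 − 5Q = 22 + 6.75Q → Q_m = 16.5957.
Price P_m = 217 − 2.5·16.5957 = 175.5108; MC(Q_m) = 22 + 6.75·16.5957 = 134.021.
Competitive Q* = 21.0811, so ΔQ = 4.4854; wedge = 175.5108 − 134.021 = 41.4898.
The triangle = ½ × 4.4854 × 41.4898 = 93.05.

93.05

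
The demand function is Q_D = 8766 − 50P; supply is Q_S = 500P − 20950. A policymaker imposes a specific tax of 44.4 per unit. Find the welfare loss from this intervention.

In inverse form: demand P = 175.32 − 0.02Q, supply P = 41.9 + 0.002Q.
Competitive equilibrium: 175.32 − 0.02Q = 41.9 + 0.002Q → Q* = 6064.5455, P* = 54.0291.
With the tax, the buyer price exceeds the seller price by 44.4: (175.32 − 0.02Q) − (41.9 + 0.002Q) = 44.4 → Q' = 4046.3636.
ΔQ = 6064.5455 − 4046.3636 = 2018.1819; the wedge equals the tax, 44.4.
Welfare loss = ½ × 2018.1819 × 44.4 = 44803.64.

44803.64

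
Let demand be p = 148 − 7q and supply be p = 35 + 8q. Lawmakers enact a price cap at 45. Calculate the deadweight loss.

296.10

Competitive equilibrium: 148 − 7q = 35 + 8q → q* = 7.5333, p* = 95.2667.
At the ceiling p = 45, quantity supplied = (45 − 35)/8 = 1.25.
Willingness to pay at q' = 1.25: 148 − 7·1.25 = 139.25.
Δq = 7.5333 − 1.25 = 6.2833; wedge = 139.25 − 45 = 94.25.
Welfare loss = ½ × 6.2833 × 94.25 = 296.10.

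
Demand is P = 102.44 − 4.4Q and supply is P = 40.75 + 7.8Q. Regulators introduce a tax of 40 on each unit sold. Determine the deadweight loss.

65.57

Competitive equilibrium: 102.44 − 4.4Q = 40.75 + 7.8Q → Q* = 5.0566, P* = 80.1911.
With the tax, the buyer price exceeds the seller price by 40: (102.44 − 4.4Q) − (40.75 + 7.8Q) = 40 → Q' = 1.7779.
ΔQ = 5.0566 − 1.7779 = 3.2787; the wedge equals the tax, 40.
The triangle = ½ × 3.2787 × 40 = 65.57.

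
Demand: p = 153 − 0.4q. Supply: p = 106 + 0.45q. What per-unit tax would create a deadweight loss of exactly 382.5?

Competitive equilibrium: 153 − 0.4q = 106 + 0.45q → q* = 55.2941, p* = 130.8824.
A tax t gives Δq = t/0.85 and wedge t, so DWL = t²/1.7.
t²/1.7 = 382.5 → t² = 650.25 → t = 25.5.

25.5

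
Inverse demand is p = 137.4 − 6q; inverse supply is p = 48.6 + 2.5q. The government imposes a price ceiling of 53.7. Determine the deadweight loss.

Competitive equilibrium: 137.4 − 6q = 48.6 + 2.5q → q* = 10.44706, p* = 74.71765.
At the ceiling p = 53.7, quantity supplied = (53.7 − 48.6)/2.5 = 2.04.
Willingness to pay at q' = 2.04: 137.4 − 6·2.04 = 125.16.
Δq = 10.44706 − 2.04 = 8.40706; wedge = 125.16 − 53.7 = 71.46.
Welfare loss = ½ × 8.40706 × 71.46 = 300.38.

300.38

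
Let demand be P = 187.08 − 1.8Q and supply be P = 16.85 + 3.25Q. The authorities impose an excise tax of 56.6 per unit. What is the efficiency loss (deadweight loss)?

Competitive equilibrium: 187.08 − 1.8Q = 16.85 + 3.25Q → Q* = 33.7089, P* = 126.404.
With the tax, the buyer price exceeds the seller price by 56.6: (187.08 − 1.8Q) − (16.85 + 3.25Q) = 56.6 → Q' = 22.501.
ΔQ = 33.7089 − 22.501 = 11.2079; the wedge equals the tax, 56.6.
The triangle = ½ × 11.2079 × 56.6 = 317.18.

317.18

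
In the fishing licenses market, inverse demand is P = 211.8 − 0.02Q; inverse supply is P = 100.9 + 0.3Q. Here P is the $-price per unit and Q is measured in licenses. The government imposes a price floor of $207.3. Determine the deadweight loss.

Competitive equilibrium: 211.8 − 0.02Q = 100.9 + 0.3Q → Q* = 346.5625, P* = 204.8688.
At the floor P = 207.3, quantity demanded = (211.8 − 207.3)/0.02 = 225.
Sellers' marginal cost at Q' = 225: 100.9 + 0.3·225 = 168.4.
ΔQ = 346.5625 − 225 = 121.5625; wedge = 207.3 − 168.4 = 38.9.
Deadweight loss = ½ × 121.5625 × 38.9 = $2364.39.

$2364.39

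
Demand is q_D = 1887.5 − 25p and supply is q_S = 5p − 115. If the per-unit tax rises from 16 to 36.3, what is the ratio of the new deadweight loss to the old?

5.147

In inverse form: demand p = 75.5 − 0.04q, supply p = 23 + 0.2q.
Competitive equilibrium: 75.5 − 0.04q = 23 + 0.2q → q* = 218.75, p* = 66.75.
For a per-unit tax t: Δq = t/0.24, so DWL = ½·t·(t/0.24) = t²/0.48.
At t = 16: DWL = 533.333. At t = 36.3: DWL = 2745.1875.
Ratio = (36.3/16)² = 5.147.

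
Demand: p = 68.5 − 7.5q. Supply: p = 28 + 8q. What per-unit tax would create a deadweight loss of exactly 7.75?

15.5

Competitive equilibrium: 68.5 − 7.5q = 28 + 8q → q* = 2.6129, p* = 48.9032.
A tax t gives Δq = t/15.5 and wedge t, so DWL = t²/31.
t²/31 = 7.75 → t² = 240.25 → t = 15.5.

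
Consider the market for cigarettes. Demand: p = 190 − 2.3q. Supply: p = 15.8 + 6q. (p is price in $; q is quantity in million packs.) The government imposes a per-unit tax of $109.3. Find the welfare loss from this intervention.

$719.67 million

Competitive equilibrium: 190 − 2.3q = 15.8 + 6q → q* = 20.988, p* = 141.7277.
With the tax, the buyer price exceeds the seller price by 109.3: (190 − 2.3q) − (15.8 + 6q) = 109.3 → q' = 7.8193.
Δq = 20.988 − 7.8193 = 13.1687; the wedge equals the tax, 109.3.
The triangle = ½ × 13.1687 × 109.3 = $719.67 million.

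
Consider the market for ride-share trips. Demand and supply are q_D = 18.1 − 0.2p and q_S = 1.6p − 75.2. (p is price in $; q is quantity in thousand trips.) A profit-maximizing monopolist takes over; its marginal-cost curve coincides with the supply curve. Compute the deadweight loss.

In inverse form: demand p = 90.5 − 5q, supply p = 47 + 0.625q.
Competitive equilibrium: 90.5 − 5q = 47 + 0.625q → q* = 7.7333, p* = 51.8333.
Marginal revenue: MR = 90.5 − 10q. Set MR = MC: 90.5 − 10q = 47 + 0.625q → q_m = 4.0941.
Price p_m = 90.5 − 5·4.0941 = 70.0295; MC(q_m) = 47 + 0.625·4.0941 = 49.5588.
Competitive q* = 7.7333, so Δq = 3.6392; wedge = 70.0295 − 49.5588 = 20.4707.
Welfare loss = ½ × 3.6392 × 20.4707 = $37.25 thousand.

$37.25 thousand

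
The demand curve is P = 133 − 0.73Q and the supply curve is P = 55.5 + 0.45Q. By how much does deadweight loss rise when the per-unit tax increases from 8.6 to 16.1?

78.50

Competitive equilibrium: 133 − 0.73Q = 55.5 + 0.45Q → Q* = 65.678, P* = 85.0551.
For a per-unit tax t: ΔQ = t/1.18, so DWL = ½·t·(t/1.18) = t²/2.36.
At t = 8.6: DWL = 31.339. At t = 16.1: DWL = 109.835.
Increase = 109.835 − 31.339 = 78.50.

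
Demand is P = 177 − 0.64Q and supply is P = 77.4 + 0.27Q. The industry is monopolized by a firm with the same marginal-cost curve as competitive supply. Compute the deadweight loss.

Competitive equilibrium: 177 − 0.64Q = 77.4 + 0.27Q → Q* = 109.4505, P* = 106.9516.
Marginal revenue: MR = 177 − 1.28Q. Set MR = MC: 177 − 1.28Q = 77.4 + 0.27Q → Q_m = 64.2581.
Price P_m = 177 − 0.64·64.2581 = 135.8748; MC(Q_m) = 77.4 + 0.27·64.2581 = 94.7497.
Competitive Q* = 109.4505, so ΔQ = 45.1924; wedge = 135.8748 − 94.7497 = 41.1251.
Deadweight loss = ½ × 45.1924 × 41.1251 = 929.27.

929.27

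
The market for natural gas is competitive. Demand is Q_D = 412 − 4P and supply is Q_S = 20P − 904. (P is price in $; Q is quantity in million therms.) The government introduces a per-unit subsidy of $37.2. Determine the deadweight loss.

$2306.40 million

In inverse form: demand P = 103 − 0.25Q, supply P = 45.2 + 0.05Q.
Competitive equilibrium: 103 − 0.25Q = 45.2 + 0.05Q → Q* = 192.6667, P* = 54.8333.
The subsidy lowers effective supply by 37.2: P = 8 + 0.05Q.
New quantity: 103 − 0.25Q = 8 + 0.05Q → Q' = 316.6667.
Overproduction ΔQ = 316.6667 − 192.6667 = 124; wedge = subsidy = 37.2.
Deadweight loss = ½ × 124 × 37.2 = $2306.40 million.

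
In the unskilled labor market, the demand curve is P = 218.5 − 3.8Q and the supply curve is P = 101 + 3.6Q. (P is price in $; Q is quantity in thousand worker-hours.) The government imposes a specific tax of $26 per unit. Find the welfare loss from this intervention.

$45.68 thousand

Competitive equilibrium: 218.5 − 3.8Q = 101 + 3.6Q → Q* = 15.8784, P* = 158.1622.
With the tax, the buyer price exceeds the seller price by 26: (218.5 − 3.8Q) − (101 + 3.6Q) = 26 → Q' = 12.3649.
ΔQ = 15.8784 − 12.3649 = 3.5135; the wedge equals the tax, 26.
DWL = ½ × 3.5135 × 26 = $45.68 thousand.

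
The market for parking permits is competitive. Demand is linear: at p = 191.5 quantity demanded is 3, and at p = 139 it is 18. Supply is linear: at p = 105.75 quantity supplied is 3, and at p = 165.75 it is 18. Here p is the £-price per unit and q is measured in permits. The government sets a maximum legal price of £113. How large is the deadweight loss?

Demand slope = (139 − 191.5)/(18 − 3) = −3.5, so p = 202 − 3.5q.
Supply slope = (165.75 − 105.75)/(18 − 3) = 4, so p = 93.75 + 4q.
Competitive equilibrium: 202 − 3.5q = 93.75 + 4q → q* = 14.4333, p* = 151.4833.
At the ceiling p = 113, quantity supplied = (113 − 93.75)/4 = 4.8125.
Willingness to pay at q' = 4.8125: 202 − 3.5·4.8125 = 185.1563.
Δq = 14.4333 − 4.8125 = 9.6208; wedge = 185.1563 − 113 = 72.1563.
The triangle = ½ × 9.6208 × 72.1563 = £347.10.

£347.10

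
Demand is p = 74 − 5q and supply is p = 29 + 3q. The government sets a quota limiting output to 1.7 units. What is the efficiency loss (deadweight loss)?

61.62

Competitive equilibrium: 74 − 5q = 29 + 3q → q* = 5.625, p* = 45.875.
At q = 1.7: demand price = 74 − 5·1.7 = 65.5; supply price = 29 + 3·1.7 = 34.1.
Δq = 5.625 − 1.7 = 3.925; wedge = 65.5 − 34.1 = 31.4.
Deadweight loss = ½ × 3.925 × 31.4 = 61.62.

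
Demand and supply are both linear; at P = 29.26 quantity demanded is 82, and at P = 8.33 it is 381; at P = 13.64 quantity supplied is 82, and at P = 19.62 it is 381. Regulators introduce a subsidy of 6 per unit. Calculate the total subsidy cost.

1933.33

Demand slope = (8.33 − 29.26)/(381 − 82) = −0.07, so P = 35 − 0.07Q.
Supply slope = (19.62 − 13.64)/(381 − 82) = 0.02, so P = 12 + 0.02Q.
Competitive equilibrium: 35 − 0.07Q = 12 + 0.02Q → Q* = 255.5556, P* = 17.1111.
The subsidy lowers effective supply by 6: P = 6 + 0.02Q.
New quantity: 35 − 0.07Q = 6 + 0.02Q → Q' = 322.2222.
Total subsidy cost = 6 × 322.2222 = 1933.33.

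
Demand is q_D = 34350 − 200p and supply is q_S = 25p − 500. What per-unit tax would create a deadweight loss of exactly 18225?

40.5

In inverse form: demand p = 171.75 − 0.005q, supply p = 20 + 0.04q.
Competitive equilibrium: 171.75 − 0.005q = 20 + 0.04q → q* = 3372.2222, p* = 154.8889.
A tax t gives Δq = t/0.045 and wedge t, so DWL = t²/0.09.
t²/0.09 = 18225 → t² = 1640.25 → t = 40.5.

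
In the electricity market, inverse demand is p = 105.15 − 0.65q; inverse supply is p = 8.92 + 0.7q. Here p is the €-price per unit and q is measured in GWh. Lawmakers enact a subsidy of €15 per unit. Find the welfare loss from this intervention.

Competitive equilibrium: 105.15 − 0.65q = 8.92 + 0.7q → q* = 71.2815, p* = 58.817.
The subsidy lowers effective supply by 15: p = 0.7q − 6.08.
New quantity: 105.15 − 0.65q = 0.7q − 6.08 → q' = 82.3926.
Overproduction Δq = 82.3926 − 71.2815 = 11.1111; wedge = subsidy = 15.
The triangle = ½ × 11.1111 × 15 = €83.33.

€83.33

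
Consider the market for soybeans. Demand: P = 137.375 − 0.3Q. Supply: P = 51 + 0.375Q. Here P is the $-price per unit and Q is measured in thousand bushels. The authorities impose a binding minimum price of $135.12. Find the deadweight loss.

Competitive equilibrium: 137.375 − 0.3Q = 51 + 0.375Q → Q* = 127.96296, P* = 98.98611.
At the floor P = 135.12, quantity demanded = (137.375 − 135.12)/0.3 = 7.51667.
Sellers' marginal cost at Q' = 7.51667: 51 + 0.375·7.51667 = 53.81875.
ΔQ = 127.96296 − 7.51667 = 120.44629; wedge = 135.12 − 53.81875 = 81.30125.
Deadweight loss = ½ × 120.44629 × 81.30125 = $4896.22 thousand.

$4896.22 thousand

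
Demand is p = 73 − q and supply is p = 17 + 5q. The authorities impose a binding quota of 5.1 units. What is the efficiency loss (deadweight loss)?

Competitive equilibrium: 73 − q = 17 + 5q → q* = 9.3333, p* = 63.6667.
At q = 5.1: demand price = 73 − 1·5.1 = 67.9; supply price = 17 + 5·5.1 = 42.5.
Δq = 9.3333 − 5.1 = 4.2333; wedge = 67.9 − 42.5 = 25.4.
DWL = ½ × 4.2333 × 25.4 = 53.76.

53.76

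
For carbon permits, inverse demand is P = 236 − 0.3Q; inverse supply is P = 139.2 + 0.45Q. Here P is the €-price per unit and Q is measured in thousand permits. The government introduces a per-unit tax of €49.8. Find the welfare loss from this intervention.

€1653.36 thousand

Competitive equilibrium: 236 − 0.3Q = 139.2 + 0.45Q → Q* = 129.0667, P* = 197.28.
With the tax, the buyer price exceeds the seller price by 49.8: (236 − 0.3Q) − (139.2 + 0.45Q) = 49.8 → Q' = 62.6667.
ΔQ = 129.0667 − 62.6667 = 66.4; the wedge equals the tax, 49.8.
Welfare loss = ½ × 66.4 × 49.8 = €1653.36 thousand.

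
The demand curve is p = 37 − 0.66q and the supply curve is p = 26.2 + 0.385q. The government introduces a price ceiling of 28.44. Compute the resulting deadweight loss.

Competitive equilibrium: 37 − 0.66q = 26.2 + 0.385q → q* = 10.3349, p* = 30.1789.
At the ceiling p = 28.44, quantity supplied = (28.44 − 26.2)/0.385 = 5.8182.
Willingness to pay at q' = 5.8182: 37 − 0.66·5.8182 = 33.16.
Δq = 10.3349 − 5.8182 = 4.5167; wedge = 33.16 − 28.44 = 4.72.
The triangle = ½ × 4.5167 × 4.72 = 10.66.

10.66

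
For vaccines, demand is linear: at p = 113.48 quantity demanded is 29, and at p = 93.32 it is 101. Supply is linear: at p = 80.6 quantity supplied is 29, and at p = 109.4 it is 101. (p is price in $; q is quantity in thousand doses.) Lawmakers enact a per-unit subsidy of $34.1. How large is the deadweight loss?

$855.01 thousand

Demand slope = (93.32 − 113.48)/(101 − 29) = −0.28, so p = 121.6 − 0.28q.
Supply slope = (109.4 − 80.6)/(101 − 29) = 0.4, so p = 69 + 0.4q.
Competitive equilibrium: 121.6 − 0.28q = 69 + 0.4q → q* = 77.3529, p* = 99.9412.
The subsidy lowers effective supply by 34.1: p = 34.9 + 0.4q.
New quantity: 121.6 − 0.28q = 34.9 + 0.4q → q' = 127.5.
Overproduction Δq = 127.5 − 77.3529 = 50.1471; wedge = subsidy = 34.1.
Deadweight loss = ½ × 50.1471 × 34.1 = $855.01 thousand.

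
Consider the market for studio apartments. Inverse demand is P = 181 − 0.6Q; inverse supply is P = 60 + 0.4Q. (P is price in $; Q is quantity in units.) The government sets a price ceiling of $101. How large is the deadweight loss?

Competitive equilibrium: 181 − 0.6Q = 60 + 0.4Q → Q* = 121, P* = 108.4.
At the ceiling P = 101, quantity supplied = (101 − 60)/0.4 = 102.5.
Willingness to pay at Q' = 102.5: 181 − 0.6·102.5 = 119.5.
ΔQ = 121 − 102.5 = 18.5; wedge = 119.5 − 101 = 18.5.
Deadweight loss = ½ × 18.5 × 18.5 = $171.125.

$171.125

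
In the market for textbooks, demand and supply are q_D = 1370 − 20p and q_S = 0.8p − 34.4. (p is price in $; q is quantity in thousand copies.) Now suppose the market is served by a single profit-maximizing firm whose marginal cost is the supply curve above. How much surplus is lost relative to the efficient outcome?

In inverse form: demand p = 68.5 − 0.05q, supply p = 43 + 1.25q.
Competitive equilibrium: 68.5 − 0.05q = 43 + 1.25q → q* = 19.6154, p* = 67.5192.
Marginal revenue: MR = 68.5 − 0.1q. Set MR = MC: 68.5 − 0.1q = 43 + 1.25q → q_m = 18.8889.
Price p_m = 68.5 − 0.05·18.8889 = 67.5556; MC(q_m) = 43 + 1.25·18.8889 = 66.6111.
Competitive q* = 19.6154, so Δq = 0.7265; wedge = 67.5556 − 66.6111 = 0.9445.
DWL = ½ × 0.7265 × 0.9445 = $0.34 thousand.

$0.34 thousand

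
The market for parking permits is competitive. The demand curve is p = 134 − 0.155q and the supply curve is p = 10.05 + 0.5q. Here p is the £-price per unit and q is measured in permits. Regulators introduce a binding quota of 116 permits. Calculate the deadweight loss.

Competitive equilibrium: 134 − 0.155q = 10.05 + 0.5q → q* = 189.2366, p* = 104.6683.
At q = 116: demand price = 134 − 0.155·116 = 116.02; supply price = 10.05 + 0.5·116 = 68.05.
Δq = 189.2366 − 116 = 73.2366; wedge = 116.02 − 68.05 = 47.97.
The triangle = ½ × 73.2366 × 47.97 = £1756.58.

£1756.58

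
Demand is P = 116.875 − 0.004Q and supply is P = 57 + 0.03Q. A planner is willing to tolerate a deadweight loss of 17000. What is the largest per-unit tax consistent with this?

34

Competitive equilibrium: 116.875 − 0.004Q = 57 + 0.03Q → Q* = 1761.0294, P* = 109.8309.
A tax t gives ΔQ = t/0.034 and wedge t, so DWL = t²/0.068.
t²/0.068 = 17000 → t² = 1156 → t = 34.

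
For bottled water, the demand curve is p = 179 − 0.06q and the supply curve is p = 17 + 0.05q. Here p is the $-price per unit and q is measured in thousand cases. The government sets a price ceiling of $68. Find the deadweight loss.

Competitive equilibrium: 179 − 0.06q = 17 + 0.05q → q* = 1472.7273, p* = 90.6364.
At the ceiling p = 68, quantity supplied = (68 − 17)/0.05 = 1020.
Willingness to pay at q' = 1020: 179 − 0.06·1020 = 117.8.
Δq = 1472.7273 − 1020 = 452.7273; wedge = 117.8 − 68 = 49.8.
Welfare loss = ½ × 452.7273 × 49.8 = $11272.91 thousand.

$11272.91 thousand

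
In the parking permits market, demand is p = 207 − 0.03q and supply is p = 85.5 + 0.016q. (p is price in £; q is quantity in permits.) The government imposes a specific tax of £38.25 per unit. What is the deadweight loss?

£15902.85

Competitive equilibrium: 207 − 0.03q = 85.5 + 0.016q → q* = 2641.3043, p* = 127.7609.
With the tax, the buyer price exceeds the seller price by 38.25: (207 − 0.03q) − (85.5 + 0.016q) = 38.25 → q' = 1809.7826.
Δq = 2641.3043 − 1809.7826 = 831.5217; the wedge equals the tax, 38.25.
Deadweight loss = ½ × 831.5217 × 38.25 = £15902.85.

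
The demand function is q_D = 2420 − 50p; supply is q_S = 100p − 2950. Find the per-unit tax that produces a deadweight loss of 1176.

8.4

In inverse form: demand p = 48.4 − 0.02q, supply p = 29.5 + 0.01q.
Competitive equilibrium: 48.4 − 0.02q = 29.5 + 0.01q → q* = 630, p* = 35.8.
A tax t gives Δq = t/0.03 and wedge t, so DWL = t²/0.06.
t²/0.06 = 1176 → t² = 70.56 → t = 8.4.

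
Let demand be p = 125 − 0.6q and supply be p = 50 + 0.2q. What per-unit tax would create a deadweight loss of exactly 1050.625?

Competitive equilibrium: 125 − 0.6q = 50 + 0.2q → q* = 93.75, p* = 68.75.
A tax t gives Δq = t/0.8 and wedge t, so DWL = t²/1.6.
t²/1.6 = 1050.625 → t² = 1681 → t = 41.

41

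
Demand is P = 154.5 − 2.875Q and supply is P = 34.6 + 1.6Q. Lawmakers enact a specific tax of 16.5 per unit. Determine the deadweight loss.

Competitive equilibrium: 154.5 − 2.875Q = 34.6 + 1.6Q → Q* = 26.7933, P* = 77.4693.
With the tax, the buyer price exceeds the seller price by 16.5: (154.5 − 2.875Q) − (34.6 + 1.6Q) = 16.5 → Q' = 23.1061.
ΔQ = 26.7933 − 23.1061 = 3.6872; the wedge equals the tax, 16.5.
DWL = ½ × 3.6872 × 16.5 = 30.42.

30.42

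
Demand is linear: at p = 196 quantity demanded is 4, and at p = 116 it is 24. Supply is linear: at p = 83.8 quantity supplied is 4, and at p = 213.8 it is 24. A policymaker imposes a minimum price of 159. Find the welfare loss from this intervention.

Demand slope = (116 − 196)/(24 − 4) = −4, so p = 212 − 4q.
Supply slope = (213.8 − 83.8)/(24 − 4) = 6.5, so p = 57.8 + 6.5q.
Competitive equilibrium: 212 − 4q = 57.8 + 6.5q → q* = 14.6857, p* = 153.2571.
At the floor p = 159, quantity demanded = (212 − 159)/4 = 13.25.
Sellers' marginal cost at q' = 13.25: 57.8 + 6.5·13.25 = 143.925.
Δq = 14.6857 − 13.25 = 1.4357; wedge = 159 − 143.925 = 15.075.
The triangle = ½ × 1.4357 × 15.075 = 10.82.

10.82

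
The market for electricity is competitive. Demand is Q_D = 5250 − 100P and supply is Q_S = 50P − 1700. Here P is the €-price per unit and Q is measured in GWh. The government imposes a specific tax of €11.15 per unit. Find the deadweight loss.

€2072.04

In inverse form: demand P = 52.5 − 0.01Q, supply P = 34 + 0.02Q.
Competitive equilibrium: 52.5 − 0.01Q = 34 + 0.02Q → Q* = 616.6667, P* = 46.3333.
With the tax, the buyer price exceeds the seller price by 11.15: (52.5 − 0.01Q) − (34 + 0.02Q) = 11.15 → Q' = 245.
ΔQ = 616.6667 − 245 = 371.6667; the wedge equals the tax, 11.15.
Deadweight loss = ½ × 371.6667 × 11.15 = €2072.04.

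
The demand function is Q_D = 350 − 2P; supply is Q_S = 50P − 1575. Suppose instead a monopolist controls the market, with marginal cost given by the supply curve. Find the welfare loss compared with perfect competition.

In inverse form: demand P = 175 − 0.5Q, supply P = 31.5 + 0.02Q.
Competitive equilibrium: 175 − 0.5Q = 31.5 + 0.02Q → Q* = 275.96154, P* = 37.01923.
Marginal revenue: MR = 175 − Q. Set MR = MC: 175 − Q = 31.5 + 0.02Q → Q_m = 140.68627.
Price P_m = 175 − 0.5·140.68627 = 104.65687; MC(Q_m) = 31.5 + 0.02·140.68627 = 34.31373.
Competitive Q* = 275.96154, so ΔQ = 135.27527; wedge = 104.65687 − 34.31373 = 70.34314.
The triangle = ½ × 135.27527 × 70.34314 = 4757.84.

4757.84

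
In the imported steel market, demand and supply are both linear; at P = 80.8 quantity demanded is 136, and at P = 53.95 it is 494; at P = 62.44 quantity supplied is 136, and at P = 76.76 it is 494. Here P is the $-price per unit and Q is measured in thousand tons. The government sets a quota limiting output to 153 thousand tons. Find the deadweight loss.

$1170.10 thousand

Demand slope = (53.95 − 80.8)/(494 − 136) = −0.075, so P = 91 − 0.075Q.
Supply slope = (76.76 − 62.44)/(494 − 136) = 0.04, so P = 57 + 0.04Q.
Competitive equilibrium: 91 − 0.075Q = 57 + 0.04Q → Q* = 295.6522, P* = 68.8261.
At Q = 153: demand price = 91 − 0.075·153 = 79.525; supply price = 57 + 0.04·153 = 63.12.
ΔQ = 295.6522 − 153 = 142.6522; wedge = 79.525 − 63.12 = 16.405.
DWL = ½ × 142.6522 × 16.405 = $1170.10 thousand.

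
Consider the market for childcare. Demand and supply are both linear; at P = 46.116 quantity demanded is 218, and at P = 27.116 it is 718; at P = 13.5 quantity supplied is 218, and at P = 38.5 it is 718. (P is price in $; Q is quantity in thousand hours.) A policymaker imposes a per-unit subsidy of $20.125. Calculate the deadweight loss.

$2301.23 thousand

Demand slope = (27.116 − 46.116)/(718 − 218) = −0.038, so P = 54.4 − 0.038Q.
Supply slope = (38.5 − 13.5)/(718 − 218) = 0.05, so P = 2.6 + 0.05Q.
Competitive equilibrium: 54.4 − 0.038Q = 2.6 + 0.05Q → Q* = 588.63636, P* = 32.03182.
The subsidy lowers effective supply by 20.125: P = 0.05Q − 17.525.
New quantity: 54.4 − 0.038Q = 0.05Q − 17.525 → Q' = 817.32955.
Overproduction ΔQ = 817.32955 − 588.63636 = 228.69319; wedge = subsidy = 20.125.
DWL = ½ × 228.69319 × 20.125 = $2301.23 thousand.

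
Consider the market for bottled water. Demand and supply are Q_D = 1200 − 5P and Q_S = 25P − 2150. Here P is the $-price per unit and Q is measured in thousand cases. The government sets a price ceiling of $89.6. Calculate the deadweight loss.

$36520.33 thousand

In inverse form: demand P = 240 − 0.2Q, supply P = 86 + 0.04Q.
Competitive equilibrium: 240 − 0.2Q = 86 + 0.04Q → Q* = 641.66667, P* = 111.66667.
At the ceiling P = 89.6, quantity supplied = (89.6 − 86)/0.04 = 90.
Willingness to pay at Q' = 90: 240 − 0.2·90 = 222.
ΔQ = 641.66667 − 90 = 551.66667; wedge = 222 − 89.6 = 132.4.
Deadweight loss = ½ × 551.66667 × 132.4 = $36520.33 thousand.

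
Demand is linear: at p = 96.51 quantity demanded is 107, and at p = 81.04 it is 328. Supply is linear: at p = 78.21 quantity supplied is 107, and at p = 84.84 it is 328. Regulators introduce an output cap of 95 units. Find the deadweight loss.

1901.25

Demand slope = (81.04 − 96.51)/(328 − 107) = −0.07, so p = 104 − 0.07q.
Supply slope = (84.84 − 78.21)/(328 − 107) = 0.03, so p = 75 + 0.03q.
Competitive equilibrium: 104 − 0.07q = 75 + 0.03q → q* = 290, p* = 83.7.
At q = 95: demand price = 104 − 0.07·95 = 97.35; supply price = 75 + 0.03·95 = 77.85.
Δq = 290 − 95 = 195; wedge = 97.35 − 77.85 = 19.5.
DWL = ½ × 195 × 19.5 = 1901.25.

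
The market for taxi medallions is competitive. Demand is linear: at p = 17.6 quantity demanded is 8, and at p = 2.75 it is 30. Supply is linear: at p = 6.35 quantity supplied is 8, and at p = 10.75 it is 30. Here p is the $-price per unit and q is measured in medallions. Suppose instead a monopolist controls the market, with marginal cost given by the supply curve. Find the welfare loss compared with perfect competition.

$36.09

Demand slope = (2.75 − 17.6)/(30 − 8) = −0.675, so p = 23 − 0.675q.
Supply slope = (10.75 − 6.35)/(30 − 8) = 0.2, so p = 4.75 + 0.2q.
Competitive equilibrium: 23 − 0.675q = 4.75 + 0.2q → q* = 20.8571, p* = 8.9214.
Marginal revenue: MR = 23 − 1.35q. Set MR = MC: 23 − 1.35q = 4.75 + 0.2q → q_m = 11.7742.
Price p_m = 23 − 0.675·11.7742 = 15.0524; MC(q_m) = 4.75 + 0.2·11.7742 = 7.1048.
Competitive q* = 20.8571, so Δq = 9.0829; wedge = 15.0524 − 7.1048 = 7.9476.
Deadweight loss = ½ × 9.0829 × 7.9476 = $36.09.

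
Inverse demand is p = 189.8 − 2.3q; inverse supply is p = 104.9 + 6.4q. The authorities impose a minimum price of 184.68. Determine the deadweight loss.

246.81

Competitive equilibrium: 189.8 − 2.3q = 104.9 + 6.4q → q* = 9.7586, p* = 167.3552.
At the floor p = 184.68, quantity demanded = (189.8 − 184.68)/2.3 = 2.2261.
Sellers' marginal cost at q' = 2.2261: 104.9 + 6.4·2.2261 = 119.147.
Δq = 9.7586 − 2.2261 = 7.5325; wedge = 184.68 − 119.147 = 65.533.
DWL = ½ × 7.5325 × 65.533 = 246.81.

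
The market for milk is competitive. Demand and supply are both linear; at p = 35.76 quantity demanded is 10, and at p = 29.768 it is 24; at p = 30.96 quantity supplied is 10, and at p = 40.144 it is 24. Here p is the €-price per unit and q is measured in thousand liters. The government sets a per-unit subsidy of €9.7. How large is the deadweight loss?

€43.40 thousand

Demand slope = (29.768 − 35.76)/(24 − 10) = −0.428, so p = 40.04 − 0.428q.
Supply slope = (40.144 − 30.96)/(24 − 10) = 0.656, so p = 24.4 + 0.656q.
Competitive equilibrium: 40.04 − 0.428q = 24.4 + 0.656q → q* = 14.428, p* = 33.8648.
The subsidy lowers effective supply by 9.7: p = 14.7 + 0.656q.
New quantity: 40.04 − 0.428q = 14.7 + 0.656q → q' = 23.3764.
Overproduction Δq = 23.3764 − 14.428 = 8.9484; wedge = subsidy = 9.7.
DWL = ½ × 8.9484 × 9.7 = €43.40 thousand.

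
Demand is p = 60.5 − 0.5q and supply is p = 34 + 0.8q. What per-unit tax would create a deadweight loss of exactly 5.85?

Competitive equilibrium: 60.5 − 0.5q = 34 + 0.8q → q* = 20.3846, p* = 50.3077.
A tax t gives Δq = t/1.3 and wedge t, so DWL = t²/2.6.
t²/2.6 = 5.85 → t² = 15.21 → t = 3.9.

3.9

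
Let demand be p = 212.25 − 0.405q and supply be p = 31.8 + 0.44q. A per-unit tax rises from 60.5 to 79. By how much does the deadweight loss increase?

Competitive equilibrium: 212.25 − 0.405q = 31.8 + 0.44q → q* = 213.5503, p* = 125.7621.
For a per-unit tax t: Δq = t/0.845, so DWL = ½·t·(t/0.845) = t²/1.69.
At t = 60.5: DWL = 2165.828. At t = 79: DWL = 3692.899.
Increase = 3692.899 − 2165.828 = 1527.07.

1527.07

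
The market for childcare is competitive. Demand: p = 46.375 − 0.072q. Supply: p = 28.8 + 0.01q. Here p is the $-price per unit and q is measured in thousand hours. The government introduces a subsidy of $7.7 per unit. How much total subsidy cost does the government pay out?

$2373.38 thousand

Competitive equilibrium: 46.375 − 0.072q = 28.8 + 0.01q → q* = 214.3293, p* = 30.9433.
The subsidy lowers effective supply by 7.7: p = 21.1 + 0.01q.
New quantity: 46.375 − 0.072q = 21.1 + 0.01q → q' = 308.2317.
Total subsidy cost = 7.7 × 308.2317 = $2373.38 thousand.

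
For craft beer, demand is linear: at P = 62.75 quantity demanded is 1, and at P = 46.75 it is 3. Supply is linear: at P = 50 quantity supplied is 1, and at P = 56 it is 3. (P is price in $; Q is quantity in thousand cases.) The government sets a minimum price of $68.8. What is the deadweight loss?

$20.18 thousand

Demand slope = (46.75 − 62.75)/(3 − 1) = −8, so P = 70.75 − 8Q.
Supply slope = (56 − 50)/(3 − 1) = 3, so P = 47 + 3Q.
Competitive equilibrium: 70.75 − 8Q = 47 + 3Q → Q* = 2.1591, P* = 53.4773.
At the floor P = 68.8, quantity demanded = (70.75 − 68.8)/8 = 0.2438.
Sellers' marginal cost at Q' = 0.2438: 47 + 3·0.2438 = 47.7314.
ΔQ = 2.1591 − 0.2438 = 1.9153; wedge = 68.8 − 47.7314 = 21.0686.
Welfare loss = ½ × 1.9153 × 21.0686 = $20.18 thousand.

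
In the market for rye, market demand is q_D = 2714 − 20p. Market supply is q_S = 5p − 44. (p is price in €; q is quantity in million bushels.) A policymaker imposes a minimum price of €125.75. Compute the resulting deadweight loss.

In inverse form: demand p = 135.7 − 0.05q, supply p = 8.8 + 0.2q.
Competitive equilibrium: 135.7 − 0.05q = 8.8 + 0.2q → q* = 507.6, p* = 110.32.
At the floor p = 125.75, quantity demanded = (135.7 − 125.75)/0.05 = 199.
Sellers' marginal cost at q' = 199: 8.8 + 0.2·199 = 48.6.
Δq = 507.6 − 199 = 308.6; wedge = 125.75 − 48.6 = 77.15.
The triangle = ½ × 308.6 × 77.15 = €11904.245 million.

€11904.245 million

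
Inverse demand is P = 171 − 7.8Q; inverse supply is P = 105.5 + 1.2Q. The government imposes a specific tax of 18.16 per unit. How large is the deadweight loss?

Competitive equilibrium: 171 − 7.8Q = 105.5 + 1.2Q → Q* = 7.2778, P* = 114.2333.
With the tax, the buyer price exceeds the seller price by 18.16: (171 − 7.8Q) − (105.5 + 1.2Q) = 18.16 → Q' = 5.26.
ΔQ = 7.2778 − 5.26 = 2.0178; the wedge equals the tax, 18.16.
Welfare loss = ½ × 2.0178 × 18.16 = 18.32.

18.32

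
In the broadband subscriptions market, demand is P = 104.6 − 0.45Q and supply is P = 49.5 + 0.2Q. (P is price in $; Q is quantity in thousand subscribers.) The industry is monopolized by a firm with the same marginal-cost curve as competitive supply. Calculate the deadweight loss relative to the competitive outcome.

$390.84 thousand

Competitive equilibrium: 104.6 − 0.45Q = 49.5 + 0.2Q → Q* = 84.7692, P* = 66.4538.
Marginal revenue: MR = 104.6 − 0.9Q. Set MR = MC: 104.6 − 0.9Q = 49.5 + 0.2Q → Q_m = 50.0909.
Price P_m = 104.6 − 0.45·50.0909 = 82.0591; MC(Q_m) = 49.5 + 0.2·50.0909 = 59.5182.
Competitive Q* = 84.7692, so ΔQ = 34.6783; wedge = 82.0591 − 59.5182 = 22.5409.
The triangle = ½ × 34.6783 × 22.5409 = $390.84 thousand.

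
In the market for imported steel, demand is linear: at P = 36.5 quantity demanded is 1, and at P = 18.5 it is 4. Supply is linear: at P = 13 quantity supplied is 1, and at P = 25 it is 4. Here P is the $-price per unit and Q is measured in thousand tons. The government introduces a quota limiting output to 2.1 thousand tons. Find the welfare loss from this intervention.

Demand slope = (18.5 − 36.5)/(4 − 1) = −6, so P = 42.5 − 6Q.
Supply slope = (25 − 13)/(4 − 1) = 4, so P = 9 + 4Q.
Competitive equilibrium: 42.5 − 6Q = 9 + 4Q → Q* = 3.35, P* = 22.4.
At Q = 2.1: demand price = 42.5 − 6·2.1 = 29.9; supply price = 9 + 4·2.1 = 17.4.
ΔQ = 3.35 − 2.1 = 1.25; wedge = 29.9 − 17.4 = 12.5.
The triangle = ½ × 1.25 × 12.5 = $7.81 thousand.

$7.81 thousand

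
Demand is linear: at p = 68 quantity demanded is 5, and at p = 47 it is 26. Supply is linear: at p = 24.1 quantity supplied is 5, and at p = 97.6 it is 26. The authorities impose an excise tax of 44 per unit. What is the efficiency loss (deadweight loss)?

Demand slope = (47 − 68)/(26 − 5) = −1, so p = 73 − q.
Supply slope = (97.6 − 24.1)/(26 − 5) = 3.5, so p = 6.6 + 3.5q.
Competitive equilibrium: 73 − q = 6.6 + 3.5q → q* = 14.7556, p* = 58.2444.
With the tax, the buyer price exceeds the seller price by 44: (73 − q) − (6.6 + 3.5q) = 44 → q' = 4.9778.
Δq = 14.7556 − 4.9778 = 9.7778; the wedge equals the tax, 44.
Welfare loss = ½ × 9.7778 × 44 = 215.11.

215.11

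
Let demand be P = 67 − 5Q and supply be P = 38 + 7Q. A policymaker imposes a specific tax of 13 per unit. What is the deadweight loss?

7.04

Competitive equilibrium: 67 − 5Q = 38 + 7Q → Q* = 2.4167, P* = 54.9167.
With the tax, the buyer price exceeds the seller price by 13: (67 − 5Q) − (38 + 7Q) = 13 → Q' = 1.3333.
ΔQ = 2.4167 − 1.3333 = 1.0834; the wedge equals the tax, 13.
Deadweight loss = ½ × 1.0834 × 13 = 7.04.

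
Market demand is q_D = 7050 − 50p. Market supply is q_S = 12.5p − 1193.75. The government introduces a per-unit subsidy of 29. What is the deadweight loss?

In inverse form: demand p = 141 − 0.02q, supply p = 95.5 + 0.08q.
Competitive equilibrium: 141 − 0.02q = 95.5 + 0.08q → q* = 455, p* = 131.9.
The subsidy lowers effective supply by 29: p = 66.5 + 0.08q.
New quantity: 141 − 0.02q = 66.5 + 0.08q → q' = 745.
Overproduction Δq = 745 − 455 = 290; wedge = subsidy = 29.
DWL = ½ × 290 × 29 = 4205.

4205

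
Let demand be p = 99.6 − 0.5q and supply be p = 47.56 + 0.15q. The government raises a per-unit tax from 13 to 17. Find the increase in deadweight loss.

Competitive equilibrium: 99.6 − 0.5q = 47.56 + 0.15q → q* = 80.0615, p* = 59.5692.
For a per-unit tax t: Δq = t/0.65, so DWL = ½·t·(t/0.65) = t²/1.3.
At t = 13: DWL = 130. At t = 17: DWL = 222.308.
Increase = 222.308 − 130 = 92.31.

92.31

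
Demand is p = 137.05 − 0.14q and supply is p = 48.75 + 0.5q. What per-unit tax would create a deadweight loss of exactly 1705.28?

Competitive equilibrium: 137.05 − 0.14q = 48.75 + 0.5q → q* = 137.9688, p* = 117.7344.
A tax t gives Δq = t/0.64 and wedge t, so DWL = t²/1.28.
t²/1.28 = 1705.28 → t² = 2182.7584 → t = 46.72.

46.72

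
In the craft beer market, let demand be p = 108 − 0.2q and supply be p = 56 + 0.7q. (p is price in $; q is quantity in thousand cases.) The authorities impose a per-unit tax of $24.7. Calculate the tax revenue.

Competitive equilibrium: 108 − 0.2q = 56 + 0.7q → q* = 57.7778, p* = 96.4444.
With the tax, the buyer price exceeds the seller price by 24.7: (108 − 0.2q) − (56 + 0.7q) = 24.7 → q' = 30.3333.
Tax revenue = 24.7 × 30.3333 = $749.23 thousand.

$749.23 thousand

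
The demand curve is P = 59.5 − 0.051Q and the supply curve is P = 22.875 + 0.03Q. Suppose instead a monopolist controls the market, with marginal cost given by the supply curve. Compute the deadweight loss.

1236.04

Competitive equilibrium: 59.5 − 0.051Q = 22.875 + 0.03Q → Q* = 452.16049, P* = 36.43981.
Marginal revenue: MR = 59.5 − 0.102Q. Set MR = MC: 59.5 − 0.102Q = 22.875 + 0.03Q → Q_m = 277.46212.
Price P_m = 59.5 − 0.051·277.46212 = 45.34943; MC(Q_m) = 22.875 + 0.03·277.46212 = 31.19886.
Competitive Q* = 452.16049, so ΔQ = 174.69837; wedge = 45.34943 − 31.19886 = 14.15057.
Deadweight loss = ½ × 174.69837 × 14.15057 = 1236.04.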